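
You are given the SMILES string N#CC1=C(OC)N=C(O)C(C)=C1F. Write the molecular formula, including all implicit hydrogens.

Walk through each heavy atom and fill implicit hydrogens from standard valence (C 4, N 3, O 2, S 2, halogen 1):
  atom 1: N, bond orders sum to 3 (valence 3) → 0 H
  atom 2: C, bond orders sum to 4 (valence 4) → 0 H
  atom 3: C, bond orders sum to 4 (valence 4) → 0 H
  atom 4: C, bond orders sum to 4 (valence 4) → 0 H
  atom 5: O, bond orders sum to 2 (valence 2) → 0 H
  atom 6: C, bond orders sum to 1 (valence 4) → 3 H
  atom 7: N, bond orders sum to 3 (valence 3) → 0 H
  atom 8: C, bond orders sum to 4 (valence 4) → 0 H
  atom 9: O, bond orders sum to 1 (valence 2) → 1 H
  atom 10: C, bond orders sum to 4 (valence 4) → 0 H
  atom 11: C, bond orders sum to 1 (valence 4) → 3 H
  atom 12: C, bond orders sum to 4 (valence 4) → 0 H
  atom 13: F (halogen, monovalent) → 0 H
Totals → C:8, H:7, F:1, N:2, O:2.
In Hill order: C8H7FN2O2.

C8H7FN2O2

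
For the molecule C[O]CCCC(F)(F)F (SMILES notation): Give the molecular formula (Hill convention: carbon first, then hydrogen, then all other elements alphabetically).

C5H9F3O

Walk through each heavy atom and fill implicit hydrogens from standard valence (C 4, N 3, O 2, S 2, halogen 1):
  atom 1: C, bond orders sum to 1 (valence 4) → 3 H
  atom 2: O with explicit H count 0
  atom 3: C, bond orders sum to 2 (valence 4) → 2 H
  atom 4: C, bond orders sum to 2 (valence 4) → 2 H
  atom 5: C, bond orders sum to 2 (valence 4) → 2 H
  atom 6: C, bond orders sum to 4 (valence 4) → 0 H
  atom 7: F (halogen, monovalent) → 0 H
  atom 8: F (halogen, monovalent) → 0 H
  atom 9: F (halogen, monovalent) → 0 H
Totals → C:5, H:9, F:3, O:1.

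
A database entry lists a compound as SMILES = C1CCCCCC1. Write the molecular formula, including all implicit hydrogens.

C7H14

Walk through each heavy atom and fill implicit hydrogens from standard valence (C 4, N 3, O 2, S 2, halogen 1):
  atom 1: C, bond orders sum to 2 (valence 4) → 2 H
  atom 2: C, bond orders sum to 2 (valence 4) → 2 H
  atom 3: C, bond orders sum to 2 (valence 4) → 2 H
  atom 4: C, bond orders sum to 2 (valence 4) → 2 H
  atom 5: C, bond orders sum to 2 (valence 4) → 2 H
  atom 6: C, bond orders sum to 2 (valence 4) → 2 H
  atom 7: C, bond orders sum to 2 (valence 4) → 2 H
Totals → C:7, H:14.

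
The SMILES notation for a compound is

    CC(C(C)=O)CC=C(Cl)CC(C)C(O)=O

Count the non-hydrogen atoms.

15

Every atom symbol written in the SMILES (organic subset) is one heavy atom; implicit H are not written.
Heavy atoms by element → C:11, Cl:1, O:3.
Total: 15.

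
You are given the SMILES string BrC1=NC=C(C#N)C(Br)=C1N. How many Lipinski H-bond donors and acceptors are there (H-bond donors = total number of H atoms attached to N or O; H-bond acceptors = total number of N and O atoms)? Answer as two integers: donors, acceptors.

Donors: find every N or O and count the H atoms it carries.
  atom 3 (N): bond orders sum to 3 → 0 H
  atom 7 (N): bond orders sum to 3 → 0 H
  atom 11 (N): bond orders sum to 1 → 2 H
Lipinski HBD = 2.
Acceptors: N atoms = 3, O atoms = 0 → HBA = 3.

2, 3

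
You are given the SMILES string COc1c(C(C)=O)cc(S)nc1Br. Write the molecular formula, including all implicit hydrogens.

Walk through each heavy atom and fill implicit hydrogens from standard valence (C 4, N 3, O 2, S 2, halogen 1); for lowercase aromatic atoms, an aromatic c carries 1 H when it has two neighbours and 0 H with three, and aromatic n carries 0 H:
  atom 1: C, bond orders sum to 1 (valence 4) → 3 H
  atom 2: O, bond orders sum to 2 (valence 2) → 0 H
  atom 3: aromatic c, 3 neighbours → 0 H
  atom 4: aromatic c, 3 neighbours → 0 H
  atom 5: C, bond orders sum to 4 (valence 4) → 0 H
  atom 6: C, bond orders sum to 1 (valence 4) → 3 H
  atom 7: O, bond orders sum to 2 (valence 2) → 0 H
  atom 8: aromatic c, 2 neighbours → 1 H
  atom 9: aromatic c, 3 neighbours → 0 H
  atom 10: S, bond orders sum to 1 (valence 2) → 1 H
  atom 11: aromatic n, 2 neighbours → 0 H
  atom 12: aromatic c, 3 neighbours → 0 H
  atom 13: Br (halogen, monovalent) → 0 H
Totals → C:8, H:8, Br:1, N:1, O:2, S:1.
In Hill order: C8H8BrNO2S.

C8H8BrNO2S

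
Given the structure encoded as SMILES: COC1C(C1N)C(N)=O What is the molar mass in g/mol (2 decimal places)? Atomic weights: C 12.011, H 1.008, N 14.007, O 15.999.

130.15 g/mol

First, the molecular formula is C5H10N2O2 (counting implicit H from valence).
  C: 5 × 12.011 = 60.055
  H: 10 × 1.008 = 10.080
  N: 2 × 14.007 = 28.014
  O: 2 × 15.999 = 31.998
Sum: 5×12.011 + 10×1.008 + 2×14.007 + 2×15.999 = 130.147 → 130.15 g/mol.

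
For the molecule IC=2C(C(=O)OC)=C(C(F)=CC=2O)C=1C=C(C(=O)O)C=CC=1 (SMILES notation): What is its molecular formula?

C15H10FIO5

Walk through each heavy atom and fill implicit hydrogens from standard valence (C 4, N 3, O 2, S 2, halogen 1):
  atom 1: I (halogen, monovalent) → 0 H
  atom 2: C, bond orders sum to 4 (valence 4) → 0 H
  atom 3: C, bond orders sum to 4 (valence 4) → 0 H
  atom 4: C, bond orders sum to 4 (valence 4) → 0 H
  atom 5: O, bond orders sum to 2 (valence 2) → 0 H
  atom 6: O, bond orders sum to 2 (valence 2) → 0 H
  atom 7: C, bond orders sum to 1 (valence 4) → 3 H
  atom 8: C, bond orders sum to 4 (valence 4) → 0 H
  atom 9: C, bond orders sum to 4 (valence 4) → 0 H
  atom 10: F (halogen, monovalent) → 0 H
  atom 11: C, bond orders sum to 3 (valence 4) → 1 H
  atom 12: C, bond orders sum to 4 (valence 4) → 0 H
  atom 13: O, bond orders sum to 1 (valence 2) → 1 H
  atom 14: C, bond orders sum to 4 (valence 4) → 0 H
  atom 15: C, bond orders sum to 3 (valence 4) → 1 H
  atom 16: C, bond orders sum to 4 (valence 4) → 0 H
  atom 17: C, bond orders sum to 4 (valence 4) → 0 H
  atom 18: O, bond orders sum to 2 (valence 2) → 0 H
  atom 19: O, bond orders sum to 1 (valence 2) → 1 H
  atom 20: C, bond orders sum to 3 (valence 4) → 1 H
  atom 21: C, bond orders sum to 3 (valence 4) → 1 H
  atom 22: C, bond orders sum to 3 (valence 4) → 1 H
Totals → C:15, H:10, F:1, I:1, O:5.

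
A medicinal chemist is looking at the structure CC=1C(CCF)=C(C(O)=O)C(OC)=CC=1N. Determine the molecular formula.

C11H14FNO3

Walk through each heavy atom and fill implicit hydrogens from standard valence (C 4, N 3, O 2, S 2, halogen 1):
  atom 1: C, bond orders sum to 1 (valence 4) → 3 H
  atom 2: C, bond orders sum to 4 (valence 4) → 0 H
  atom 3: C, bond orders sum to 4 (valence 4) → 0 H
  atom 4: C, bond orders sum to 2 (valence 4) → 2 H
  atom 5: C, bond orders sum to 2 (valence 4) → 2 H
  atom 6: F (halogen, monovalent) → 0 H
  atom 7: C, bond orders sum to 4 (valence 4) → 0 H
  atom 8: C, bond orders sum to 4 (valence 4) → 0 H
  atom 9: O, bond orders sum to 1 (valence 2) → 1 H
  atom 10: O, bond orders sum to 2 (valence 2) → 0 H
  atom 11: C, bond orders sum to 4 (valence 4) → 0 H
  atom 12: O, bond orders sum to 2 (valence 2) → 0 H
  atom 13: C, bond orders sum to 1 (valence 4) → 3 H
  atom 14: C, bond orders sum to 3 (valence 4) → 1 H
  atom 15: C, bond orders sum to 4 (valence 4) → 0 H
  atom 16: N, bond orders sum to 1 (valence 3) → 2 H
Totals → C:11, H:14, F:1, N:1, O:3.
In Hill order: C11H14FNO3.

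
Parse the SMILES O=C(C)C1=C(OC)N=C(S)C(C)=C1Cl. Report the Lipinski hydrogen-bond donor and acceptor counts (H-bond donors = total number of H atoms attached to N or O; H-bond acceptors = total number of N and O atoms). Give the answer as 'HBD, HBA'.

0, 3

Donors: find every N or O and count the H atoms it carries.
  atom 1 (O): bond orders sum to 2 → 0 H
  atom 6 (O): bond orders sum to 2 → 0 H
  atom 8 (N): bond orders sum to 3 → 0 H
Lipinski HBD = 0.
Acceptors: N atoms = 1, O atoms = 2 → HBA = 3.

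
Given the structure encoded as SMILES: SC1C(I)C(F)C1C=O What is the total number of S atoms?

1

Scan the SMILES for S atoms (remember two-letter symbols like Cl and Br are single atoms).
Sulfur count: 1.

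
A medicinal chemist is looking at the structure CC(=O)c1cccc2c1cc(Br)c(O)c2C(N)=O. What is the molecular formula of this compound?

Walk through each heavy atom and fill implicit hydrogens from standard valence (C 4, N 3, O 2, S 2, halogen 1); for lowercase aromatic atoms, an aromatic c carries 1 H when it has two neighbours and 0 H with three, and aromatic n carries 0 H:
  atom 1: C, bond orders sum to 1 (valence 4) → 3 H
  atom 2: C, bond orders sum to 4 (valence 4) → 0 H
  atom 3: O, bond orders sum to 2 (valence 2) → 0 H
  atom 4: aromatic c, 3 neighbours → 0 H
  atom 5: aromatic c, 2 neighbours → 1 H
  atom 6: aromatic c, 2 neighbours → 1 H
  atom 7: aromatic c, 2 neighbours → 1 H
  atom 8: aromatic c, 3 neighbours → 0 H
  atom 9: aromatic c, 3 neighbours → 0 H
  atom 10: aromatic c, 2 neighbours → 1 H
  atom 11: aromatic c, 3 neighbours → 0 H
  atom 12: Br (halogen, monovalent) → 0 H
  atom 13: aromatic c, 3 neighbours → 0 H
  atom 14: O, bond orders sum to 1 (valence 2) → 1 H
  atom 15: aromatic c, 3 neighbours → 0 H
  atom 16: C, bond orders sum to 4 (valence 4) → 0 H
  atom 17: N, bond orders sum to 1 (valence 3) → 2 H
  atom 18: O, bond orders sum to 2 (valence 2) → 0 H
Totals → C:13, H:10, Br:1, N:1, O:3.

C13H10BrNO3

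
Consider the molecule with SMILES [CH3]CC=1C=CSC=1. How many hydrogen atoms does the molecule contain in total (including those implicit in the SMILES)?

8

Walk through each heavy atom and fill implicit hydrogens from standard valence (C 4, N 3, O 2, S 2, halogen 1):
  atom 1: C with explicit H count 3
  atom 2: C, bond orders sum to 2 (valence 4) → 2 H
  atom 3: C, bond orders sum to 4 (valence 4) → 0 H
  atom 4: C, bond orders sum to 3 (valence 4) → 1 H
  atom 5: C, bond orders sum to 3 (valence 4) → 1 H
  atom 6: S, bond orders sum to 2 (valence 2) → 0 H
  atom 7: C, bond orders sum to 3 (valence 4) → 1 H
Total hydrogens: 8.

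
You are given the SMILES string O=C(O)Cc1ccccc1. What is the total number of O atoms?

Scan the SMILES for O atoms (remember two-letter symbols like Cl and Br are single atoms).
Oxygen count: 2.

2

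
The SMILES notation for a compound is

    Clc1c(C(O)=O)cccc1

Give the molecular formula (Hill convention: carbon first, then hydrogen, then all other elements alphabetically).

C7H5ClO2

Walk through each heavy atom and fill implicit hydrogens from standard valence (C 4, N 3, O 2, S 2, halogen 1); for lowercase aromatic atoms, an aromatic c carries 1 H when it has two neighbours and 0 H with three, and aromatic n carries 0 H:
  atom 1: Cl (halogen, monovalent) → 0 H
  atom 2: aromatic c, 3 neighbours → 0 H
  atom 3: aromatic c, 3 neighbours → 0 H
  atom 4: C, bond orders sum to 4 (valence 4) → 0 H
  atom 5: O, bond orders sum to 1 (valence 2) → 1 H
  atom 6: O, bond orders sum to 2 (valence 2) → 0 H
  atom 7: aromatic c, 2 neighbours → 1 H
  atom 8: aromatic c, 2 neighbours → 1 H
  atom 9: aromatic c, 2 neighbours → 1 H
  atom 10: aromatic c, 2 neighbours → 1 H
Totals → C:7, H:5, Cl:1, O:2.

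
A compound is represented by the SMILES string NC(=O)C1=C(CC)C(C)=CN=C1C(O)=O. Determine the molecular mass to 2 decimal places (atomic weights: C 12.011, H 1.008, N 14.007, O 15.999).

First, the molecular formula is C10H12N2O3 (counting implicit H from valence).
  C: 10 × 12.011 = 120.110
  H: 12 × 1.008 = 12.096
  N: 2 × 14.007 = 28.014
  O: 3 × 15.999 = 47.997
Sum: 10×12.011 + 12×1.008 + 2×14.007 + 3×15.999 = 208.217 → 208.22 g/mol.

208.22 g/mol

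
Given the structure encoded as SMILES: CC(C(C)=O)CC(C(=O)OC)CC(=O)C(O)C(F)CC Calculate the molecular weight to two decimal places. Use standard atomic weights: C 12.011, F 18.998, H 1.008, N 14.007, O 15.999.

290.33 g/mol

First, the molecular formula is C14H23FO5 (counting implicit H from valence).
  C: 14 × 12.011 = 168.154
  F: 1 × 18.998 = 18.998
  H: 23 × 1.008 = 23.184
  O: 5 × 15.999 = 79.995
Sum: 14×12.011 + 1×18.998 + 23×1.008 + 5×15.999 = 290.331 → 290.33 g/mol.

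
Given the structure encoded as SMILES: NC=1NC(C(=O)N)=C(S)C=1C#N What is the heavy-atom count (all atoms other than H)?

12

Every atom symbol written in the SMILES (organic subset) is one heavy atom; implicit H are not written.
Heavy atoms by element → C:6, N:4, O:1, S:1.
Total: 12.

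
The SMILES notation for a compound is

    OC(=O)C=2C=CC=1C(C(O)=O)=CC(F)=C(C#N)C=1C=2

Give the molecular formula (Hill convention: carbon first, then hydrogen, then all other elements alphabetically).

C13H6FNO4

Walk through each heavy atom and fill implicit hydrogens from standard valence (C 4, N 3, O 2, S 2, halogen 1):
  atom 1: O, bond orders sum to 1 (valence 2) → 1 H
  atom 2: C, bond orders sum to 4 (valence 4) → 0 H
  atom 3: O, bond orders sum to 2 (valence 2) → 0 H
  atom 4: C, bond orders sum to 4 (valence 4) → 0 H
  atom 5: C, bond orders sum to 3 (valence 4) → 1 H
  atom 6: C, bond orders sum to 3 (valence 4) → 1 H
  atom 7: C, bond orders sum to 4 (valence 4) → 0 H
  atom 8: C, bond orders sum to 4 (valence 4) → 0 H
  atom 9: C, bond orders sum to 4 (valence 4) → 0 H
  atom 10: O, bond orders sum to 1 (valence 2) → 1 H
  atom 11: O, bond orders sum to 2 (valence 2) → 0 H
  atom 12: C, bond orders sum to 3 (valence 4) → 1 H
  atom 13: C, bond orders sum to 4 (valence 4) → 0 H
  atom 14: F (halogen, monovalent) → 0 H
  atom 15: C, bond orders sum to 4 (valence 4) → 0 H
  atom 16: C, bond orders sum to 4 (valence 4) → 0 H
  atom 17: N, bond orders sum to 3 (valence 3) → 0 H
  atom 18: C, bond orders sum to 4 (valence 4) → 0 H
  atom 19: C, bond orders sum to 3 (valence 4) → 1 H
Totals → C:13, H:6, F:1, N:1, O:4.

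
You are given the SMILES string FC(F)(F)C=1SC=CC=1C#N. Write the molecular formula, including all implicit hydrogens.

C6H2F3NS

Walk through each heavy atom and fill implicit hydrogens from standard valence (C 4, N 3, O 2, S 2, halogen 1):
  atom 1: F (halogen, monovalent) → 0 H
  atom 2: C, bond orders sum to 4 (valence 4) → 0 H
  atom 3: F (halogen, monovalent) → 0 H
  atom 4: F (halogen, monovalent) → 0 H
  atom 5: C, bond orders sum to 4 (valence 4) → 0 H
  atom 6: S, bond orders sum to 2 (valence 2) → 0 H
  atom 7: C, bond orders sum to 3 (valence 4) → 1 H
  atom 8: C, bond orders sum to 3 (valence 4) → 1 H
  atom 9: C, bond orders sum to 4 (valence 4) → 0 H
  atom 10: C, bond orders sum to 4 (valence 4) → 0 H
  atom 11: N, bond orders sum to 3 (valence 3) → 0 H
Totals → C:6, H:2, F:3, N:1, S:1.
In Hill order: C6H2F3NS.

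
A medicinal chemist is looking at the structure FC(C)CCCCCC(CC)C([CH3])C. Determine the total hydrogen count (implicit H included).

Walk through each heavy atom and fill implicit hydrogens from standard valence (C 4, N 3, O 2, S 2, halogen 1):
  atom 1: F (halogen, monovalent) → 0 H
  atom 2: C, bond orders sum to 3 (valence 4) → 1 H
  atom 3: C, bond orders sum to 1 (valence 4) → 3 H
  atom 4: C, bond orders sum to 2 (valence 4) → 2 H
  atom 5: C, bond orders sum to 2 (valence 4) → 2 H
  atom 6: C, bond orders sum to 2 (valence 4) → 2 H
  atom 7: C, bond orders sum to 2 (valence 4) → 2 H
  atom 8: C, bond orders sum to 2 (valence 4) → 2 H
  atom 9: C, bond orders sum to 3 (valence 4) → 1 H
  atom 10: C, bond orders sum to 2 (valence 4) → 2 H
  atom 11: C, bond orders sum to 1 (valence 4) → 3 H
  atom 12: C, bond orders sum to 3 (valence 4) → 1 H
  atom 13: C with explicit H count 3
  atom 14: C, bond orders sum to 1 (valence 4) → 3 H
Total hydrogens: 27.

27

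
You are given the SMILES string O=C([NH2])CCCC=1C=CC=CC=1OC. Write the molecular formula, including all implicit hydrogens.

C11H15NO2

Walk through each heavy atom and fill implicit hydrogens from standard valence (C 4, N 3, O 2, S 2, halogen 1):
  atom 1: O, bond orders sum to 2 (valence 2) → 0 H
  atom 2: C, bond orders sum to 4 (valence 4) → 0 H
  atom 3: N with explicit H count 2
  atom 4: C, bond orders sum to 2 (valence 4) → 2 H
  atom 5: C, bond orders sum to 2 (valence 4) → 2 H
  atom 6: C, bond orders sum to 2 (valence 4) → 2 H
  atom 7: C, bond orders sum to 4 (valence 4) → 0 H
  atom 8: C, bond orders sum to 3 (valence 4) → 1 H
  atom 9: C, bond orders sum to 3 (valence 4) → 1 H
  atom 10: C, bond orders sum to 3 (valence 4) → 1 H
  atom 11: C, bond orders sum to 3 (valence 4) → 1 H
  atom 12: C, bond orders sum to 4 (valence 4) → 0 H
  atom 13: O, bond orders sum to 2 (valence 2) → 0 H
  atom 14: C, bond orders sum to 1 (valence 4) → 3 H
Totals → C:11, H:15, N:1, O:2.
In Hill order: C11H15NO2.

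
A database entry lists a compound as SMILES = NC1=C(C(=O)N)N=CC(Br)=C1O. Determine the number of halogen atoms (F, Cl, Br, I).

Halogen atoms appear at heavy-atom position 10 (1×Br).
Other groups present: 1 amide, 1 hydroxyl, 1 primary amine.
Halogen count: 1.

1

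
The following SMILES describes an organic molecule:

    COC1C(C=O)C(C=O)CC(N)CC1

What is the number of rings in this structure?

1

In SMILES, each pair of matching ring-closure digits denotes one ring-closing bond; the number of such bonds equals the number of independent rings.
Ring-closure bonds here: 1.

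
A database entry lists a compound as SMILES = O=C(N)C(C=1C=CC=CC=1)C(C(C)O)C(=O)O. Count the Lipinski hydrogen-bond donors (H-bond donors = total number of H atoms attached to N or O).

4

Donors: find every N or O and count the H atoms it carries.
  atom 1 (O): bond orders sum to 2 → 0 H
  atom 3 (N): bond orders sum to 1 → 2 H
  atom 14 (O): bond orders sum to 1 → 1 H
  atom 16 (O): bond orders sum to 2 → 0 H
  atom 17 (O): bond orders sum to 1 → 1 H
Lipinski HBD = 4.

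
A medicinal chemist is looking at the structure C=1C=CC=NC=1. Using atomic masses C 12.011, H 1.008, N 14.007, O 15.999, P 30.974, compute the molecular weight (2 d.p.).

First, the molecular formula is C5H5N (counting implicit H from valence).
  C: 5 × 12.011 = 60.055
  H: 5 × 1.008 = 5.040
  N: 1 × 14.007 = 14.007
Sum: 5×12.011 + 5×1.008 + 1×14.007 = 79.102 → 79.10 g/mol.

79.10 g/mol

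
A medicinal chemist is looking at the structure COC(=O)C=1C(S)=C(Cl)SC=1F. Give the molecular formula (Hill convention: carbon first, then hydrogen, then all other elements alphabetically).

Walk through each heavy atom and fill implicit hydrogens from standard valence (C 4, N 3, O 2, S 2, halogen 1):
  atom 1: C, bond orders sum to 1 (valence 4) → 3 H
  atom 2: O, bond orders sum to 2 (valence 2) → 0 H
  atom 3: C, bond orders sum to 4 (valence 4) → 0 H
  atom 4: O, bond orders sum to 2 (valence 2) → 0 H
  atom 5: C, bond orders sum to 4 (valence 4) → 0 H
  atom 6: C, bond orders sum to 4 (valence 4) → 0 H
  atom 7: S, bond orders sum to 1 (valence 2) → 1 H
  atom 8: C, bond orders sum to 4 (valence 4) → 0 H
  atom 9: Cl (halogen, monovalent) → 0 H
  atom 10: S, bond orders sum to 2 (valence 2) → 0 H
  atom 11: C, bond orders sum to 4 (valence 4) → 0 H
  atom 12: F (halogen, monovalent) → 0 H
Totals → C:6, H:4, Cl:1, F:1, O:2, S:2.

C6H4ClFO2S2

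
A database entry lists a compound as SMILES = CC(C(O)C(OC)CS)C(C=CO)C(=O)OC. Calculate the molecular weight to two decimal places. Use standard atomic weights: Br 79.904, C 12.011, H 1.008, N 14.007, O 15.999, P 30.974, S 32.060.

264.34 g/mol

First, the molecular formula is C11H20O5S (counting implicit H from valence).
  C: 11 × 12.011 = 132.121
  H: 20 × 1.008 = 20.160
  O: 5 × 15.999 = 79.995
  S: 1 × 32.060 = 32.060
Sum: 11×12.011 + 20×1.008 + 5×15.999 + 1×32.060 = 264.336 → 264.34 g/mol.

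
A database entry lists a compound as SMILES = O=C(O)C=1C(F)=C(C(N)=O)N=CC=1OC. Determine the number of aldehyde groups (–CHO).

0

Scan the SMILES for the aldehyde motif — none present.
Groups that are present: 1 amide, 1 carboxylic acid, 1 ether.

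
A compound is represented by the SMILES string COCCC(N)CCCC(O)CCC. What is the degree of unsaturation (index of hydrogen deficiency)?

Molecular formula: C11H25NO2.
DoU = (2C + 2 + N − H − X) / 2, where X is the halogen count and O/S are ignored.
    = (2·11 + 2 + 1 − 25 − 0) / 2 = 0 / 2 = 0.

0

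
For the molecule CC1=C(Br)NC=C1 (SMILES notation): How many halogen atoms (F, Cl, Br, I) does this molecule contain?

1

Halogen atoms appear at heavy-atom position 4 (1×Br).
Halogen count: 1.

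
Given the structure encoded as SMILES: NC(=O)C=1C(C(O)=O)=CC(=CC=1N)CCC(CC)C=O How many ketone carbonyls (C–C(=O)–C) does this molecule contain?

0

Scan the SMILES for the ketone motif — none present.
Groups that are present: 1 aldehyde, 1 amide, 1 carboxylic acid, 1 primary amine.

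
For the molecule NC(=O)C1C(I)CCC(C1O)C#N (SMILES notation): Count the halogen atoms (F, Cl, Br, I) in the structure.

1

Halogen atoms appear at heavy-atom position 6 (1×I).
Other groups present: 1 amide, 1 hydroxyl, 1 nitrile.
Halogen count: 1.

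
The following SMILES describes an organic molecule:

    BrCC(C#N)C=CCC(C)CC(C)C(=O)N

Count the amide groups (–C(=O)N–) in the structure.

1

The amide motif appears at heavy-atom position 14 in the SMILES.
Other groups present: 1 alkene, 1 nitrile.
Amide count: 1.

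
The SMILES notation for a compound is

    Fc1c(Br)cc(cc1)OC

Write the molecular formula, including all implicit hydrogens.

C7H6BrFO

Walk through each heavy atom and fill implicit hydrogens from standard valence (C 4, N 3, O 2, S 2, halogen 1); for lowercase aromatic atoms, an aromatic c carries 1 H when it has two neighbours and 0 H with three, and aromatic n carries 0 H:
  atom 1: F (halogen, monovalent) → 0 H
  atom 2: aromatic c, 3 neighbours → 0 H
  atom 3: aromatic c, 3 neighbours → 0 H
  atom 4: Br (halogen, monovalent) → 0 H
  atom 5: aromatic c, 2 neighbours → 1 H
  atom 6: aromatic c, 3 neighbours → 0 H
  atom 7: aromatic c, 2 neighbours → 1 H
  atom 8: aromatic c, 2 neighbours → 1 H
  atom 9: O, bond orders sum to 2 (valence 2) → 0 H
  atom 10: C, bond orders sum to 1 (valence 4) → 3 H
Totals → C:7, H:6, Br:1, F:1, O:1.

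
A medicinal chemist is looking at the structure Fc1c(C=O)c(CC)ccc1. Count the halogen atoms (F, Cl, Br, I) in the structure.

1

Halogen atoms appear at heavy-atom position 1 (1×F).
Other groups present: 1 aldehyde.
Halogen count: 1.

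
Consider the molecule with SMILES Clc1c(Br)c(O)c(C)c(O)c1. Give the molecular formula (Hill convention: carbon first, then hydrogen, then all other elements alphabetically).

Walk through each heavy atom and fill implicit hydrogens from standard valence (C 4, N 3, O 2, S 2, halogen 1); for lowercase aromatic atoms, an aromatic c carries 1 H when it has two neighbours and 0 H with three, and aromatic n carries 0 H:
  atom 1: Cl (halogen, monovalent) → 0 H
  atom 2: aromatic c, 3 neighbours → 0 H
  atom 3: aromatic c, 3 neighbours → 0 H
  atom 4: Br (halogen, monovalent) → 0 H
  atom 5: aromatic c, 3 neighbours → 0 H
  atom 6: O, bond orders sum to 1 (valence 2) → 1 H
  atom 7: aromatic c, 3 neighbours → 0 H
  atom 8: C, bond orders sum to 1 (valence 4) → 3 H
  atom 9: aromatic c, 3 neighbours → 0 H
  atom 10: O, bond orders sum to 1 (valence 2) → 1 H
  atom 11: aromatic c, 2 neighbours → 1 H
Totals → C:7, H:6, Br:1, Cl:1, O:2.

C7H6BrClO2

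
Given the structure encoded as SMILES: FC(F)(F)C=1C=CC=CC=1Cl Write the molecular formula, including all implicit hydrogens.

C7H4ClF3

Walk through each heavy atom and fill implicit hydrogens from standard valence (C 4, N 3, O 2, S 2, halogen 1):
  atom 1: F (halogen, monovalent) → 0 H
  atom 2: C, bond orders sum to 4 (valence 4) → 0 H
  atom 3: F (halogen, monovalent) → 0 H
  atom 4: F (halogen, monovalent) → 0 H
  atom 5: C, bond orders sum to 4 (valence 4) → 0 H
  atom 6: C, bond orders sum to 3 (valence 4) → 1 H
  atom 7: C, bond orders sum to 3 (valence 4) → 1 H
  atom 8: C, bond orders sum to 3 (valence 4) → 1 H
  atom 9: C, bond orders sum to 3 (valence 4) → 1 H
  atom 10: C, bond orders sum to 4 (valence 4) → 0 H
  atom 11: Cl (halogen, monovalent) → 0 H
Totals → C:7, H:4, Cl:1, F:3.
In Hill order: C7H4ClF3.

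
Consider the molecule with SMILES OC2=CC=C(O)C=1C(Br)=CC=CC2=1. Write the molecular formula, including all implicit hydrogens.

C10H7BrO2

Walk through each heavy atom and fill implicit hydrogens from standard valence (C 4, N 3, O 2, S 2, halogen 1):
  atom 1: O, bond orders sum to 1 (valence 2) → 1 H
  atom 2: C, bond orders sum to 4 (valence 4) → 0 H
  atom 3: C, bond orders sum to 3 (valence 4) → 1 H
  atom 4: C, bond orders sum to 3 (valence 4) → 1 H
  atom 5: C, bond orders sum to 4 (valence 4) → 0 H
  atom 6: O, bond orders sum to 1 (valence 2) → 1 H
  atom 7: C, bond orders sum to 4 (valence 4) → 0 H
  atom 8: C, bond orders sum to 4 (valence 4) → 0 H
  atom 9: Br (halogen, monovalent) → 0 H
  atom 10: C, bond orders sum to 3 (valence 4) → 1 H
  atom 11: C, bond orders sum to 3 (valence 4) → 1 H
  atom 12: C, bond orders sum to 3 (valence 4) → 1 H
  atom 13: C, bond orders sum to 4 (valence 4) → 0 H
Totals → C:10, H:7, Br:1, O:2.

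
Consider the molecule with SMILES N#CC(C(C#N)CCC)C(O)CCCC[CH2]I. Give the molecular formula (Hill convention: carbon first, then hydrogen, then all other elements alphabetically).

C13H21IN2O

Walk through each heavy atom and fill implicit hydrogens from standard valence (C 4, N 3, O 2, S 2, halogen 1):
  atom 1: N, bond orders sum to 3 (valence 3) → 0 H
  atom 2: C, bond orders sum to 4 (valence 4) → 0 H
  atom 3: C, bond orders sum to 3 (valence 4) → 1 H
  atom 4: C, bond orders sum to 3 (valence 4) → 1 H
  atom 5: C, bond orders sum to 4 (valence 4) → 0 H
  atom 6: N, bond orders sum to 3 (valence 3) → 0 H
  atom 7: C, bond orders sum to 2 (valence 4) → 2 H
  atom 8: C, bond orders sum to 2 (valence 4) → 2 H
  atom 9: C, bond orders sum to 1 (valence 4) → 3 H
  atom 10: C, bond orders sum to 3 (valence 4) → 1 H
  atom 11: O, bond orders sum to 1 (valence 2) → 1 H
  atom 12: C, bond orders sum to 2 (valence 4) → 2 H
  atom 13: C, bond orders sum to 2 (valence 4) → 2 H
  atom 14: C, bond orders sum to 2 (valence 4) → 2 H
  atom 15: C, bond orders sum to 2 (valence 4) → 2 H
  atom 16: C with explicit H count 2
  atom 17: I (halogen, monovalent) → 0 H
Totals → C:13, H:21, I:1, N:2, O:1.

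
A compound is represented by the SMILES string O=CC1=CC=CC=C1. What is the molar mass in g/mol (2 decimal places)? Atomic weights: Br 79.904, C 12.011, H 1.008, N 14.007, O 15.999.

106.12 g/mol

First, the molecular formula is C7H6O (counting implicit H from valence).
  C: 7 × 12.011 = 84.077
  H: 6 × 1.008 = 6.048
  O: 1 × 15.999 = 15.999
Sum: 7×12.011 + 6×1.008 + 1×15.999 = 106.124 → 106.12 g/mol.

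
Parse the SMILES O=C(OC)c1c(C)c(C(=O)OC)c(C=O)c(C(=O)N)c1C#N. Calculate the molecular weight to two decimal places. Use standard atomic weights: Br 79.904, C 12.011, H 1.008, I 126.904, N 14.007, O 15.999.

304.26 g/mol

First, the molecular formula is C14H12N2O6 (counting implicit H from valence).
  C: 14 × 12.011 = 168.154
  H: 12 × 1.008 = 12.096
  N: 2 × 14.007 = 28.014
  O: 6 × 15.999 = 95.994
Sum: 14×12.011 + 12×1.008 + 2×14.007 + 6×15.999 = 304.258 → 304.26 g/mol.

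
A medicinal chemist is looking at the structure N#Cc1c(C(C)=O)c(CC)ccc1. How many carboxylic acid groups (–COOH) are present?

0

Scan the SMILES for the carboxylic acid motif — none present.
Groups that are present: 1 ketone, 1 nitrile.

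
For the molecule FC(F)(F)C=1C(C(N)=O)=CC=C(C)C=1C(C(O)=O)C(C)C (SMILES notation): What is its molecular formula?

C14H16F3NO3

Walk through each heavy atom and fill implicit hydrogens from standard valence (C 4, N 3, O 2, S 2, halogen 1):
  atom 1: F (halogen, monovalent) → 0 H
  atom 2: C, bond orders sum to 4 (valence 4) → 0 H
  atom 3: F (halogen, monovalent) → 0 H
  atom 4: F (halogen, monovalent) → 0 H
  atom 5: C, bond orders sum to 4 (valence 4) → 0 H
  atom 6: C, bond orders sum to 4 (valence 4) → 0 H
  atom 7: C, bond orders sum to 4 (valence 4) → 0 H
  atom 8: N, bond orders sum to 1 (valence 3) → 2 H
  atom 9: O, bond orders sum to 2 (valence 2) → 0 H
  atom 10: C, bond orders sum to 3 (valence 4) → 1 H
  atom 11: C, bond orders sum to 3 (valence 4) → 1 H
  atom 12: C, bond orders sum to 4 (valence 4) → 0 H
  atom 13: C, bond orders sum to 1 (valence 4) → 3 H
  atom 14: C, bond orders sum to 4 (valence 4) → 0 H
  atom 15: C, bond orders sum to 3 (valence 4) → 1 H
  atom 16: C, bond orders sum to 4 (valence 4) → 0 H
  atom 17: O, bond orders sum to 1 (valence 2) → 1 H
  atom 18: O, bond orders sum to 2 (valence 2) → 0 H
  atom 19: C, bond orders sum to 3 (valence 4) → 1 H
  atom 20: C, bond orders sum to 1 (valence 4) → 3 H
  atom 21: C, bond orders sum to 1 (valence 4) → 3 H
Totals → C:14, H:16, F:3, N:1, O:3.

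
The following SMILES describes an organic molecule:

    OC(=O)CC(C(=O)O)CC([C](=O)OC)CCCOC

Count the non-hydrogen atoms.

Every atom symbol written in the SMILES (organic subset) is one heavy atom; implicit H are not written.
Heavy atoms by element → C:12, O:7.
Total: 19.

19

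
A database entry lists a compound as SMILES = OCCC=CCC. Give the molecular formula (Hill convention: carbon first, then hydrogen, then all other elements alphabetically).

Walk through each heavy atom and fill implicit hydrogens from standard valence (C 4, N 3, O 2, S 2, halogen 1):
  atom 1: O, bond orders sum to 1 (valence 2) → 1 H
  atom 2: C, bond orders sum to 2 (valence 4) → 2 H
  atom 3: C, bond orders sum to 2 (valence 4) → 2 H
  atom 4: C, bond orders sum to 3 (valence 4) → 1 H
  atom 5: C, bond orders sum to 3 (valence 4) → 1 H
  atom 6: C, bond orders sum to 2 (valence 4) → 2 H
  atom 7: C, bond orders sum to 1 (valence 4) → 3 H
Totals → C:6, H:12, O:1.

C6H12O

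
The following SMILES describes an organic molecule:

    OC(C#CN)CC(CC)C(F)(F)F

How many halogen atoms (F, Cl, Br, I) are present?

3

Halogen atoms appear at heavy-atom positions 11, 12, 13 (3×F).
Other groups present: 1 alkyne, 1 hydroxyl, 1 primary amine.
Halogen count: 3.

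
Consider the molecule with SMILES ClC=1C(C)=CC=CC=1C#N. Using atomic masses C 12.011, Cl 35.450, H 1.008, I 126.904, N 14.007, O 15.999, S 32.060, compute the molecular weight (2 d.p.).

First, the molecular formula is C8H6ClN (counting implicit H from valence).
  C: 8 × 12.011 = 96.088
  Cl: 1 × 35.450 = 35.450
  H: 6 × 1.008 = 6.048
  N: 1 × 14.007 = 14.007
Sum: 8×12.011 + 1×35.450 + 6×1.008 + 1×14.007 = 151.593 → 151.59 g/mol.

151.59 g/mol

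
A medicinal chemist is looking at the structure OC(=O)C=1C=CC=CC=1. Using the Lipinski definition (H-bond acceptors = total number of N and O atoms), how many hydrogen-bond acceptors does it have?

N atoms: 0; O atoms: 2.
Lipinski HBA = 0 + 2 = 2.

2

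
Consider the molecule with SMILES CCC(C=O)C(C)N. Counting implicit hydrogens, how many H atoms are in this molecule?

13

Walk through each heavy atom and fill implicit hydrogens from standard valence (C 4, N 3, O 2, S 2, halogen 1):
  atom 1: C, bond orders sum to 1 (valence 4) → 3 H
  atom 2: C, bond orders sum to 2 (valence 4) → 2 H
  atom 3: C, bond orders sum to 3 (valence 4) → 1 H
  atom 4: C, bond orders sum to 3 (valence 4) → 1 H
  atom 5: O, bond orders sum to 2 (valence 2) → 0 H
  atom 6: C, bond orders sum to 3 (valence 4) → 1 H
  atom 7: C, bond orders sum to 1 (valence 4) → 3 H
  atom 8: N, bond orders sum to 1 (valence 3) → 2 H
Total hydrogens: 13.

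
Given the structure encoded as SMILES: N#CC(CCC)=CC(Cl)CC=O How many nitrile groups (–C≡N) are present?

1

The nitrile motif appears at heavy-atom position 2 in the SMILES.
Other groups present: 1 aldehyde, 1 alkene.
Nitrile count: 1.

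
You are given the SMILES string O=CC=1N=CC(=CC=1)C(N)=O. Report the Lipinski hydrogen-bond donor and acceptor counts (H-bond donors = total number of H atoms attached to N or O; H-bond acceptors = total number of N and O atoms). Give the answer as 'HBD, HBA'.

Donors: find every N or O and count the H atoms it carries.
  atom 1 (O): bond orders sum to 2 → 0 H
  atom 4 (N): bond orders sum to 3 → 0 H
  atom 10 (N): bond orders sum to 1 → 2 H
  atom 11 (O): bond orders sum to 2 → 0 H
Lipinski HBD = 2.
Acceptors: N atoms = 2, O atoms = 2 → HBA = 4.

2, 4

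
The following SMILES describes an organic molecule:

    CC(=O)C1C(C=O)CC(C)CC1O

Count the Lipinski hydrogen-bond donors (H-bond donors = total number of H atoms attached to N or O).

Donors: find every N or O and count the H atoms it carries.
  atom 3 (O): bond orders sum to 2 → 0 H
  atom 7 (O): bond orders sum to 2 → 0 H
  atom 13 (O): bond orders sum to 1 → 1 H
Lipinski HBD = 1.

1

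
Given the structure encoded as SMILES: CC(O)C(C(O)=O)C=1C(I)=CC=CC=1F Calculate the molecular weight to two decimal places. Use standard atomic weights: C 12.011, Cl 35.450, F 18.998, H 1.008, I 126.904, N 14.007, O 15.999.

324.09 g/mol

First, the molecular formula is C10H10FIO3 (counting implicit H from valence).
  C: 10 × 12.011 = 120.110
  F: 1 × 18.998 = 18.998
  H: 10 × 1.008 = 10.080
  I: 1 × 126.904 = 126.904
  O: 3 × 15.999 = 47.997
Sum: 10×12.011 + 1×18.998 + 10×1.008 + 1×126.904 + 3×15.999 = 324.089 → 324.09 g/mol.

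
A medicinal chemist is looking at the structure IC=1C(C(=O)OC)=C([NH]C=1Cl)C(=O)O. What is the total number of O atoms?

Scan the SMILES for O atoms (remember two-letter symbols like Cl and Br are single atoms).
Oxygen count: 4.

4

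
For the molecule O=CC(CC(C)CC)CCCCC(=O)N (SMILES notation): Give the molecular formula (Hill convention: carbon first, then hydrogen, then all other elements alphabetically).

Walk through each heavy atom and fill implicit hydrogens from standard valence (C 4, N 3, O 2, S 2, halogen 1):
  atom 1: O, bond orders sum to 2 (valence 2) → 0 H
  atom 2: C, bond orders sum to 3 (valence 4) → 1 H
  atom 3: C, bond orders sum to 3 (valence 4) → 1 H
  atom 4: C, bond orders sum to 2 (valence 4) → 2 H
  atom 5: C, bond orders sum to 3 (valence 4) → 1 H
  atom 6: C, bond orders sum to 1 (valence 4) → 3 H
  atom 7: C, bond orders sum to 2 (valence 4) → 2 H
  atom 8: C, bond orders sum to 1 (valence 4) → 3 H
  atom 9: C, bond orders sum to 2 (valence 4) → 2 H
  atom 10: C, bond orders sum to 2 (valence 4) → 2 H
  atom 11: C, bond orders sum to 2 (valence 4) → 2 H
  atom 12: C, bond orders sum to 2 (valence 4) → 2 H
  atom 13: C, bond orders sum to 4 (valence 4) → 0 H
  atom 14: O, bond orders sum to 2 (valence 2) → 0 H
  atom 15: N, bond orders sum to 1 (valence 3) → 2 H
Totals → C:12, H:23, N:1, O:2.
In Hill order: C12H23NO2.

C12H23NO2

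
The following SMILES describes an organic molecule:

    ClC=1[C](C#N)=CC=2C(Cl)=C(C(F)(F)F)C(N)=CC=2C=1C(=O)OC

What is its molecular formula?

Walk through each heavy atom and fill implicit hydrogens from standard valence (C 4, N 3, O 2, S 2, halogen 1):
  atom 1: Cl (halogen, monovalent) → 0 H
  atom 2: C, bond orders sum to 4 (valence 4) → 0 H
  atom 3: C with explicit H count 0
  atom 4: C, bond orders sum to 4 (valence 4) → 0 H
  atom 5: N, bond orders sum to 3 (valence 3) → 0 H
  atom 6: C, bond orders sum to 3 (valence 4) → 1 H
  atom 7: C, bond orders sum to 4 (valence 4) → 0 H
  atom 8: C, bond orders sum to 4 (valence 4) → 0 H
  atom 9: Cl (halogen, monovalent) → 0 H
  atom 10: C, bond orders sum to 4 (valence 4) → 0 H
  atom 11: C, bond orders sum to 4 (valence 4) → 0 H
  atom 12: F (halogen, monovalent) → 0 H
  atom 13: F (halogen, monovalent) → 0 H
  atom 14: F (halogen, monovalent) → 0 H
  atom 15: C, bond orders sum to 4 (valence 4) → 0 H
  atom 16: N, bond orders sum to 1 (valence 3) → 2 H
  atom 17: C, bond orders sum to 3 (valence 4) → 1 H
  atom 18: C, bond orders sum to 4 (valence 4) → 0 H
  atom 19: C, bond orders sum to 4 (valence 4) → 0 H
  atom 20: C, bond orders sum to 4 (valence 4) → 0 H
  atom 21: O, bond orders sum to 2 (valence 2) → 0 H
  atom 22: O, bond orders sum to 2 (valence 2) → 0 H
  atom 23: C, bond orders sum to 1 (valence 4) → 3 H
Totals → C:14, H:7, Cl:2, F:3, N:2, O:2.
In Hill order: C14H7Cl2F3N2O2.

C14H7Cl2F3N2O2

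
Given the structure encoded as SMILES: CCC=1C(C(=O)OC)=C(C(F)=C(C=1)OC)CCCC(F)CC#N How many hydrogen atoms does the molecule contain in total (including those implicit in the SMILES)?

21

Walk through each heavy atom and fill implicit hydrogens from standard valence (C 4, N 3, O 2, S 2, halogen 1):
  atom 1: C, bond orders sum to 1 (valence 4) → 3 H
  atom 2: C, bond orders sum to 2 (valence 4) → 2 H
  atom 3: C, bond orders sum to 4 (valence 4) → 0 H
  atom 4: C, bond orders sum to 4 (valence 4) → 0 H
  atom 5: C, bond orders sum to 4 (valence 4) → 0 H
  atom 6: O, bond orders sum to 2 (valence 2) → 0 H
  atom 7: O, bond orders sum to 2 (valence 2) → 0 H
  atom 8: C, bond orders sum to 1 (valence 4) → 3 H
  atom 9: C, bond orders sum to 4 (valence 4) → 0 H
  atom 10: C, bond orders sum to 4 (valence 4) → 0 H
  atom 11: F (halogen, monovalent) → 0 H
  atom 12: C, bond orders sum to 4 (valence 4) → 0 H
  atom 13: C, bond orders sum to 3 (valence 4) → 1 H
  atom 14: O, bond orders sum to 2 (valence 2) → 0 H
  atom 15: C, bond orders sum to 1 (valence 4) → 3 H
  atom 16: C, bond orders sum to 2 (valence 4) → 2 H
  atom 17: C, bond orders sum to 2 (valence 4) → 2 H
  atom 18: C, bond orders sum to 2 (valence 4) → 2 H
  atom 19: C, bond orders sum to 3 (valence 4) → 1 H
  atom 20: F (halogen, monovalent) → 0 H
  atom 21: C, bond orders sum to 2 (valence 4) → 2 H
  atom 22: C, bond orders sum to 4 (valence 4) → 0 H
  atom 23: N, bond orders sum to 3 (valence 3) → 0 H
Total hydrogens: 21.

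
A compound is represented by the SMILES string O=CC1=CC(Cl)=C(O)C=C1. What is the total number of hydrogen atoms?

5

Walk through each heavy atom and fill implicit hydrogens from standard valence (C 4, N 3, O 2, S 2, halogen 1):
  atom 1: O, bond orders sum to 2 (valence 2) → 0 H
  atom 2: C, bond orders sum to 3 (valence 4) → 1 H
  atom 3: C, bond orders sum to 4 (valence 4) → 0 H
  atom 4: C, bond orders sum to 3 (valence 4) → 1 H
  atom 5: C, bond orders sum to 4 (valence 4) → 0 H
  atom 6: Cl (halogen, monovalent) → 0 H
  atom 7: C, bond orders sum to 4 (valence 4) → 0 H
  atom 8: O, bond orders sum to 1 (valence 2) → 1 H
  atom 9: C, bond orders sum to 3 (valence 4) → 1 H
  atom 10: C, bond orders sum to 3 (valence 4) → 1 H
Total hydrogens: 5.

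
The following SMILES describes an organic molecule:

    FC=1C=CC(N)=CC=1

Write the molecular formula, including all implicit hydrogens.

Walk through each heavy atom and fill implicit hydrogens from standard valence (C 4, N 3, O 2, S 2, halogen 1):
  atom 1: F (halogen, monovalent) → 0 H
  atom 2: C, bond orders sum to 4 (valence 4) → 0 H
  atom 3: C, bond orders sum to 3 (valence 4) → 1 H
  atom 4: C, bond orders sum to 3 (valence 4) → 1 H
  atom 5: C, bond orders sum to 4 (valence 4) → 0 H
  atom 6: N, bond orders sum to 1 (valence 3) → 2 H
  atom 7: C, bond orders sum to 3 (valence 4) → 1 H
  atom 8: C, bond orders sum to 3 (valence 4) → 1 H
Totals → C:6, H:6, F:1, N:1.
In Hill order: C6H6FN.

C6H6FN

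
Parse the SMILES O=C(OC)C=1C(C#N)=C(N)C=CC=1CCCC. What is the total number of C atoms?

Count every carbon token in the SMILES (each C, including those in ring-closure positions and inside branches).
Carbon count: 13.

13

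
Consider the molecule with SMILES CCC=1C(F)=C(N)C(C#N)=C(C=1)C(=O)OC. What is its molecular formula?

C11H11FN2O2

Walk through each heavy atom and fill implicit hydrogens from standard valence (C 4, N 3, O 2, S 2, halogen 1):
  atom 1: C, bond orders sum to 1 (valence 4) → 3 H
  atom 2: C, bond orders sum to 2 (valence 4) → 2 H
  atom 3: C, bond orders sum to 4 (valence 4) → 0 H
  atom 4: C, bond orders sum to 4 (valence 4) → 0 H
  atom 5: F (halogen, monovalent) → 0 H
  atom 6: C, bond orders sum to 4 (valence 4) → 0 H
  atom 7: N, bond orders sum to 1 (valence 3) → 2 H
  atom 8: C, bond orders sum to 4 (valence 4) → 0 H
  atom 9: C, bond orders sum to 4 (valence 4) → 0 H
  atom 10: N, bond orders sum to 3 (valence 3) → 0 H
  atom 11: C, bond orders sum to 4 (valence 4) → 0 H
  atom 12: C, bond orders sum to 3 (valence 4) → 1 H
  atom 13: C, bond orders sum to 4 (valence 4) → 0 H
  atom 14: O, bond orders sum to 2 (valence 2) → 0 H
  atom 15: O, bond orders sum to 2 (valence 2) → 0 H
  atom 16: C, bond orders sum to 1 (valence 4) → 3 H
Totals → C:11, H:11, F:1, N:2, O:2.
In Hill order: C11H11FN2O2.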